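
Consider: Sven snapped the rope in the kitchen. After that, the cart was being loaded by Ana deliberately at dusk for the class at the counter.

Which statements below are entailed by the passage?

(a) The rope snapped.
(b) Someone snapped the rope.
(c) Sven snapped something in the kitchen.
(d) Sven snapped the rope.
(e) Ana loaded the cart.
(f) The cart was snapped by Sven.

(a) Entailed — 'Sven snapped the rope' is causative; it entails the inchoative 'the rope snapped'.
(b) Entailed — every conjunct here is already in the original snapping event.
(c) Entailed — this follows by dropping conjuncts from the snapping event's description.
(d) Entailed — the original entails any weakening of itself; this just drops 'in the kitchen'.
(e) Not entailed — 'was loading' is progressive on an accomplishment; it does not entail the completed 'loaded'.
(f) Not entailed — Sven snapped the rope, not the cart; the cart belongs to the loading event.

(a), (b), (c), (d)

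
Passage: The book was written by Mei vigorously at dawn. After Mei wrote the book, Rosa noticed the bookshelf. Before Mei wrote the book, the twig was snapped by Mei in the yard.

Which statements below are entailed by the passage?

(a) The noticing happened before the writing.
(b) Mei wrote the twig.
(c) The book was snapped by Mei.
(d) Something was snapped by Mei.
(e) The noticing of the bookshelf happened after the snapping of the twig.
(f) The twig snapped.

(d), (e), (f)

(a) Not entailed — the narrative places the writing before the noticing, not after.
(b) Not entailed — Mei wrote the book, not the twig; the twig belongs to the snapping event.
(c) Not entailed — Mei snapped the twig, not the book; the book belongs to the writing event.
(d) Entailed — every conjunct here is already in the original snapping event.
(e) Entailed — the narrative places the snapping before the noticing.
(f) Entailed — 'Mei snapped the twig' is causative; it entails the inchoative 'the twig snapped'.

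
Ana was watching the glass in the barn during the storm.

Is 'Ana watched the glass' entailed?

'watch' is atelic; if Ana was watching the glass, then Ana watched the glass (for some time).

yes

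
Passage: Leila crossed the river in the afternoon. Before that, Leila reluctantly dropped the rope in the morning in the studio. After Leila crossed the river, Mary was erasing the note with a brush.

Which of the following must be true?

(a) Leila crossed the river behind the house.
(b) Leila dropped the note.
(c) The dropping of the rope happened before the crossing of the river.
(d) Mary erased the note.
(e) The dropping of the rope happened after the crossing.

(c)

(a) Not entailed — 'behind the house' adds information not in the original event.
(b) Not entailed — Leila dropped the rope, not the note; the note belongs to the erasing event.
(c) Entailed — the narrative places the dropping before the crossing.
(d) Not entailed — 'was erasing' is progressive on an accomplishment; it does not entail the completed 'erased'.
(e) Not entailed — the narrative places the dropping before the crossing, not after.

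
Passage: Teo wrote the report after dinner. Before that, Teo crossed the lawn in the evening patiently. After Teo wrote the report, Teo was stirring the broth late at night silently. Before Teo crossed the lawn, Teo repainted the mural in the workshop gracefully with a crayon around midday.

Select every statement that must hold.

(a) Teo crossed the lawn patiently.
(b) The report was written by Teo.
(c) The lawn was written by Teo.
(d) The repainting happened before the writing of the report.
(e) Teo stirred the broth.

(a), (b), (d), (e)

(a) Entailed — every conjunct here is already in the original crossing event.
(b) Entailed — this follows by dropping conjuncts from the writing event's description.
(c) Not entailed — Teo wrote the report, not the lawn; the lawn belongs to the crossing event.
(d) Entailed — the narrative places the repainting before the writing.
(e) Entailed — 'stir' is an activity; 'was stirring' entails that some stirring happened, so 'stirred' holds.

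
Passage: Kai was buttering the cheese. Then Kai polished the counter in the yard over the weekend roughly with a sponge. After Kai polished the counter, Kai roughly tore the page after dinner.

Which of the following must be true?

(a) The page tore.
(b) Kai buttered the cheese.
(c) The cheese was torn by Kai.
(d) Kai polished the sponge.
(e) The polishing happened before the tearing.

(a) Entailed — 'Kai tore the page' is causative; it entails the inchoative 'the page tore'.
(b) Not entailed — 'was buttering' is progressive on an accomplishment; it does not entail the completed 'buttered'.
(c) Not entailed — Kai tore the page, not the cheese; the cheese belongs to the buttering event.
(d) Not entailed — the sponge is the instrument, not what was polished.
(e) Entailed — the narrative places the polishing before the tearing.

(a), (e)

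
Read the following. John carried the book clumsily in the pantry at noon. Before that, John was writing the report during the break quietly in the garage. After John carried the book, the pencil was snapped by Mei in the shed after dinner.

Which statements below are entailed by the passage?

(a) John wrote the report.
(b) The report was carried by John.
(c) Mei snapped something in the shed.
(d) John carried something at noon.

(c), (d)

(a) Not entailed — 'was writing' is progressive on an accomplishment; it does not entail the completed 'wrote'.
(b) Not entailed — John carried the book, not the report; the report belongs to the writing event.
(c) Entailed — every conjunct here is already in the original snapping event.
(d) Entailed — dropping 'in the pantry', 'clumsily' and generalizing the patient leaves a sub-description the original still satisfies.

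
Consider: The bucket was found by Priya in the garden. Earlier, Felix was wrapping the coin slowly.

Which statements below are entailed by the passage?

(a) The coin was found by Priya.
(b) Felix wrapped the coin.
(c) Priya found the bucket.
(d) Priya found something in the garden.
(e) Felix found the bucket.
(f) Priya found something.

(a) Not entailed — Priya found the bucket, not the coin; the coin belongs to the wrapping event.
(b) Not entailed — 'was wrapping' is progressive on an accomplishment; it does not entail the completed 'wrapped'.
(c) Entailed — the original entails any weakening of itself; this just drops 'in the garden'.
(d) Entailed — every conjunct here is already in the original finding event.
(e) Not entailed — the passage has Priya finding the bucket, not Felix.
(f) Entailed — the original entails any weakening of itself; this just drops 'in the garden' and generalizes the patient.

(c), (d), (f)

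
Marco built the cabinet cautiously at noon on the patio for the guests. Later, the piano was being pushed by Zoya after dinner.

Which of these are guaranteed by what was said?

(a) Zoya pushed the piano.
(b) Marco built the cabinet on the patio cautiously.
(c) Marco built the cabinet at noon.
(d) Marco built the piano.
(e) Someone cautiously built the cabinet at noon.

(a) Entailed — 'push' is an activity; 'was pushing' entails that some pushing happened, so 'pushed' holds.
(b) Entailed — dropping 'for the guests', 'at noon' leaves a sub-description the original still satisfies.
(c) Entailed — this follows by dropping conjuncts from the building event's description.
(d) Not entailed — Marco built the cabinet, not the piano; the piano belongs to the pushing event.
(e) Entailed — every conjunct here is already in the original building event.

(a), (b), (c), (e)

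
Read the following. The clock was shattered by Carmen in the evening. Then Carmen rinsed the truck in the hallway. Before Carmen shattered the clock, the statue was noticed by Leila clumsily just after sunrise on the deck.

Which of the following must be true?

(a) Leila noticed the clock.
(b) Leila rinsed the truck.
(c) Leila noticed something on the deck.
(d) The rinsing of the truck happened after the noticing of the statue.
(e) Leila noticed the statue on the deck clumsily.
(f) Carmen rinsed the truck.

(a) Not entailed — Leila noticed the statue, not the clock; the clock belongs to the shattering event.
(b) Not entailed — the passage has Carmen rinsing the truck, not Leila.
(c) Entailed — dropping 'clumsily', 'just after sunrise' and generalizing the patient leaves a sub-description the original still satisfies.
(d) Entailed — the narrative places the noticing before the rinsing.
(e) Entailed — dropping 'just after sunrise' leaves a sub-description the original still satisfies.
(f) Entailed — this follows by dropping conjuncts from the rinsing event's description.

(c), (d), (e), (f)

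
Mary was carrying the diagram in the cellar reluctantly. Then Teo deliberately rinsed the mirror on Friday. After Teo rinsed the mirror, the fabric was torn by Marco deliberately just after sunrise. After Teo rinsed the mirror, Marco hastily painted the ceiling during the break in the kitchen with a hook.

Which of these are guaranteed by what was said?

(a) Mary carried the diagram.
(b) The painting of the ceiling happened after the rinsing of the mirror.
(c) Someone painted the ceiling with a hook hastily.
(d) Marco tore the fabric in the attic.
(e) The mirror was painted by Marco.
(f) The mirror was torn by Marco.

(a), (b), (c)

(a) Entailed — 'carry' is an activity; 'was carrying' entails that some carrying happened, so 'carried' holds.
(b) Entailed — the narrative places the rinsing before the painting.
(c) Entailed — the original entails any weakening of itself; this just drops 'during the break', 'in the kitchen' and generalizes the agent.
(d) Not entailed — 'in the attic' adds information not in the original event.
(e) Not entailed — Marco painted the ceiling, not the mirror; the mirror belongs to the rinsing event.
(f) Not entailed — Marco tore the fabric, not the mirror; the mirror belongs to the rinsing event.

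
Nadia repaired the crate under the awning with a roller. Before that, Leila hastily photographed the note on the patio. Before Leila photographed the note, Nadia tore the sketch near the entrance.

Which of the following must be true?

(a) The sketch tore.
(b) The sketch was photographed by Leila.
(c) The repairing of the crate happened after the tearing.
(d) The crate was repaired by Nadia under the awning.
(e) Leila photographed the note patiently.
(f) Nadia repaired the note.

(a) Entailed — 'Nadia tore the sketch' is causative; it entails the inchoative 'the sketch tore'.
(b) Not entailed — Leila photographed the note, not the sketch; the sketch belongs to the tearing event.
(c) Entailed — the narrative places the tearing before the repairing.
(d) Entailed — this follows by dropping conjuncts from the repairing event's description.
(e) Not entailed — 'patiently' adds a manner not in (and inconsistent with) the original.
(f) Not entailed — Nadia repaired the crate, not the note; the note belongs to the photographing event.

(a), (c), (d)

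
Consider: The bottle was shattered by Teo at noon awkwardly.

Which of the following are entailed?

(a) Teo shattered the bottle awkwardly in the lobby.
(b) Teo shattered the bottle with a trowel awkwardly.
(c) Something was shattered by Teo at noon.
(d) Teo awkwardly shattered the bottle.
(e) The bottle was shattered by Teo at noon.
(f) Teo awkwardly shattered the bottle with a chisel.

(c), (d), (e)

(a) Not entailed — 'in the lobby' adds information not in the original event.
(b) Not entailed — 'with a trowel' adds information not in the original event.
(c) Entailed — dropping 'awkwardly' and generalizing the patient leaves a sub-description the original still satisfies.
(d) Entailed — every conjunct here is already in the original shattering event.
(e) Entailed — every conjunct here is already in the original shattering event.
(f) Not entailed — 'with a chisel' adds information not in the original event.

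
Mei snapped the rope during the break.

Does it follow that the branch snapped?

no

Nothing is said about any branch; only the rope is affected.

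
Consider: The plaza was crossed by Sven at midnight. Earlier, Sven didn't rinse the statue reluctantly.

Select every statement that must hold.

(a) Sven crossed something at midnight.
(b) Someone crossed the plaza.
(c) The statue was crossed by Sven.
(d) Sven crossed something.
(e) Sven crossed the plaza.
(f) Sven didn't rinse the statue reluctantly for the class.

(a), (b), (d), (e), (f)

(a) Entailed — this follows by dropping conjuncts from the crossing event's description.
(b) Entailed — this follows by dropping conjuncts from the crossing event's description.
(c) Not entailed — Sven crossed the plaza, not the statue; the statue belongs to the rinsing event.
(d) Entailed — dropping 'at midnight' and generalizing the patient leaves a sub-description the original still satisfies.
(e) Entailed — the original entails any weakening of itself; this just drops 'at midnight'.
(f) Entailed — under negation, adding a further restriction is entailed: if no such rinsing event occurred, none occurred for the class either.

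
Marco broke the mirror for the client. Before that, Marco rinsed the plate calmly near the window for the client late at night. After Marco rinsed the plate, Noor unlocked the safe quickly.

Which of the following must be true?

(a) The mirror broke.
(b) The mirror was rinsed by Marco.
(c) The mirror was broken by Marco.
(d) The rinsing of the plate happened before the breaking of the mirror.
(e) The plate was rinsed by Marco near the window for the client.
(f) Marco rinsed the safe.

(a), (c), (d), (e)

(a) Entailed — 'Marco broke the mirror' is causative; it entails the inchoative 'the mirror broke'.
(b) Not entailed — Marco rinsed the plate, not the mirror; the mirror belongs to the breaking event.
(c) Entailed — this follows by dropping conjuncts from the breaking event's description.
(d) Entailed — the narrative places the rinsing before the breaking.
(e) Entailed — the original entails any weakening of itself; this just drops 'late at night', 'calmly'.
(f) Not entailed — Marco rinsed the plate, not the safe; the safe belongs to the unlocking event.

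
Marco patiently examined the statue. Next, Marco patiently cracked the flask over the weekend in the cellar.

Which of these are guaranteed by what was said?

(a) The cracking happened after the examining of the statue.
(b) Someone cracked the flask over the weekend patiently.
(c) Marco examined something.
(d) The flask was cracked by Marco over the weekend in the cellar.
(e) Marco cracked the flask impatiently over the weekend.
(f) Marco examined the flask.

(a) Entailed — the narrative places the examining before the cracking.
(b) Entailed — the original entails any weakening of itself; this just drops 'in the cellar' and generalizes the agent.
(c) Entailed — the original entails any weakening of itself; this just drops 'patiently' and generalizes the patient.
(d) Entailed — dropping 'patiently' leaves a sub-description the original still satisfies.
(e) Not entailed — 'impatiently' adds a manner not in (and inconsistent with) the original.
(f) Not entailed — Marco examined the statue, not the flask; the flask belongs to the cracking event.

(a), (b), (c), (d)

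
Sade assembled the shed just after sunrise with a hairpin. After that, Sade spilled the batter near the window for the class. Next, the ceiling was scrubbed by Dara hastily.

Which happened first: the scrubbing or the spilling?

the spilling

The connectives place the spilling before the scrubbing.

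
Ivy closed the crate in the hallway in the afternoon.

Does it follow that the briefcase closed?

Nothing is said about any briefcase; only the crate is affected.

no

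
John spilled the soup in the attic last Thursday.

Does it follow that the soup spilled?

'John spilled the soup' is the causative; it entails the inchoative 'the soup spilled'.

yes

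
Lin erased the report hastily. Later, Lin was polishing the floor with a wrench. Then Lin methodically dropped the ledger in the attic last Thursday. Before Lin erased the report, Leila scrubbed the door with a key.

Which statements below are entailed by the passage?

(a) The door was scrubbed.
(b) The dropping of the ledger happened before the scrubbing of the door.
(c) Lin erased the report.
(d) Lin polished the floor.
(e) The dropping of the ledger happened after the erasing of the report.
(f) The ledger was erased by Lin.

(a), (c), (d), (e)

(a) Entailed — the original entails any weakening of itself; this just drops 'with a key' and generalizes the agent.
(b) Not entailed — the narrative places the scrubbing before the dropping, not after.
(c) Entailed — this follows by dropping conjuncts from the erasing event's description.
(d) Entailed — 'polish' is an activity; 'was polishing' entails that some polishing happened, so 'polished' holds.
(e) Entailed — the narrative places the erasing before the dropping.
(f) Not entailed — Lin erased the report, not the ledger; the ledger belongs to the dropping event.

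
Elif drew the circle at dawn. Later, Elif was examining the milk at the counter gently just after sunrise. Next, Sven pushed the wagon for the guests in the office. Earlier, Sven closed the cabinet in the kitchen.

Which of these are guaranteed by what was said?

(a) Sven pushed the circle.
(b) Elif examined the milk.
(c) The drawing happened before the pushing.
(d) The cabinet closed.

(a) Not entailed — Sven pushed the wagon, not the circle; the circle belongs to the drawing event.
(b) Entailed — 'examine' is an activity; 'was examining' entails that some examining happened, so 'examined' holds.
(c) Entailed — the narrative places the drawing before the pushing.
(d) Entailed — 'Sven closed the cabinet' is causative; it entails the inchoative 'the cabinet closed'.

(b), (c), (d)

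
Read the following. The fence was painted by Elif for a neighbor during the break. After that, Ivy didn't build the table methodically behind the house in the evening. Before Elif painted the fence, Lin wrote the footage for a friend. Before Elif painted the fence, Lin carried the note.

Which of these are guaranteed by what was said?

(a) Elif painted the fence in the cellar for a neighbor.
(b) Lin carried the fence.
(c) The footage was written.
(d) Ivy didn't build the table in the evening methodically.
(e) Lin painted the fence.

(c)

(a) Not entailed — 'in the cellar' adds information not in the original event.
(b) Not entailed — Lin carried the note, not the fence; the fence belongs to the painting event.
(c) Entailed — this follows by dropping conjuncts from the writing event's description.
(d) Not entailed — dropping 'behind the house' under negation is not valid — the original leaves open that Ivy built the table some other way.
(e) Not entailed — the passage has Elif painting the fence, not Lin.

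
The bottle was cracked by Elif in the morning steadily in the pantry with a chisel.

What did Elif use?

'with a chisel' marks the instrument of the cracking event.

a chisel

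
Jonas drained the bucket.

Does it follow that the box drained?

no

Nothing is said about any box; only the bucket is affected.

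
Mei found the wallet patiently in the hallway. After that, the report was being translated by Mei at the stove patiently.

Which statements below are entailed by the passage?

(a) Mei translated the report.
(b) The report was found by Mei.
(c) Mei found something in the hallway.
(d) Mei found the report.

(a) Not entailed — 'was translating' is progressive on an accomplishment; it does not entail the completed 'translated'.
(b) Not entailed — Mei found the wallet, not the report; the report belongs to the translating event.
(c) Entailed — every conjunct here is already in the original finding event.
(d) Not entailed — Mei found the wallet, not the report; the report belongs to the translating event.

(c)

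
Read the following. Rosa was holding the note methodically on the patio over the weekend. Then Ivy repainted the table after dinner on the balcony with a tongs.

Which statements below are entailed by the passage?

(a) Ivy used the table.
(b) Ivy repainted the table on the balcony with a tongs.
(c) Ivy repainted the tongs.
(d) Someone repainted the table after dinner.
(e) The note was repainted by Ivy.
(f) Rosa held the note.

(a) Not entailed — the table is the patient, not an instrument — Ivy used a tongs.
(b) Entailed — the original entails any weakening of itself; this just drops 'after dinner'.
(c) Not entailed — the tongs is the instrument, not what was repainted.
(d) Entailed — every conjunct here is already in the original repainting event.
(e) Not entailed — Ivy repainted the table, not the note; the note belongs to the holding event.
(f) Entailed — 'hold' is an activity; 'was holding' entails that some holding happened, so 'held' holds.

(b), (d), (f)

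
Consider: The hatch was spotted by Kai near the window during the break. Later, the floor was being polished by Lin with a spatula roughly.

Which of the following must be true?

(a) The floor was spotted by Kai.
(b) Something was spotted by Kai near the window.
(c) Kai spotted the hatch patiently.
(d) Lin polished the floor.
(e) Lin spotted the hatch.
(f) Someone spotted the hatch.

(b), (d), (f)

(a) Not entailed — Kai spotted the hatch, not the floor; the floor belongs to the polishing event.
(b) Entailed — dropping 'during the break' and generalizing the patient leaves a sub-description the original still satisfies.
(c) Not entailed — 'patiently' adds information not in the original event.
(d) Entailed — 'polish' is an activity; 'was polishing' entails that some polishing happened, so 'polished' holds.
(e) Not entailed — the passage has Kai spotting the hatch, not Lin.
(f) Entailed — the original entails any weakening of itself; this just drops 'near the window', 'during the break' and generalizes the agent.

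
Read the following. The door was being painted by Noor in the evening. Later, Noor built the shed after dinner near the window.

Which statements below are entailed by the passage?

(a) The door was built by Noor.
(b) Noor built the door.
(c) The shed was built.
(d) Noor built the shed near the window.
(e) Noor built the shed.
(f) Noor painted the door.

(a) Not entailed — Noor built the shed, not the door; the door belongs to the painting event.
(b) Not entailed — Noor built the shed, not the door; the door belongs to the painting event.
(c) Entailed — this follows by dropping conjuncts from the building event's description.
(d) Entailed — the original entails any weakening of itself; this just drops 'after dinner'.
(e) Entailed — this follows by dropping conjuncts from the building event's description.
(f) Not entailed — 'was painting' is progressive on an accomplishment; it does not entail the completed 'painted'.

(c), (d), (e)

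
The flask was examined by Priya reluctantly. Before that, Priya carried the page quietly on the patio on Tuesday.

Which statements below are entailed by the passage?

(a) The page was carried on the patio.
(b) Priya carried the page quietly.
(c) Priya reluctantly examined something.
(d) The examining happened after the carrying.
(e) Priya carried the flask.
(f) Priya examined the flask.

(a) Entailed — every conjunct here is already in the original carrying event.
(b) Entailed — every conjunct here is already in the original carrying event.
(c) Entailed — this follows by dropping conjuncts from the examining event's description.
(d) Entailed — the narrative places the carrying before the examining.
(e) Not entailed — Priya carried the page, not the flask; the flask belongs to the examining event.
(f) Entailed — dropping 'reluctantly' leaves a sub-description the original still satisfies.

(a), (b), (c), (d), (f)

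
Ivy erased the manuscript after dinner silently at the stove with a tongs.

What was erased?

the manuscript

'the manuscript' marks the patient of the erasing event.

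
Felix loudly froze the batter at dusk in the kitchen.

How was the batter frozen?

loudly

'loudly' marks the manner of the freezing event.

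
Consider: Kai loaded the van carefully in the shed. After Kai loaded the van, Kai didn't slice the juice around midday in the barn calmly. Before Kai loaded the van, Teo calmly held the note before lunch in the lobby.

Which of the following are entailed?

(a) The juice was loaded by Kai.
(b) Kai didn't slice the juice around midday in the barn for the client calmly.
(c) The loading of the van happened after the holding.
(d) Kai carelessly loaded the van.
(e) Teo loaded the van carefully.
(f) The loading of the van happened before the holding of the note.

(a) Not entailed — Kai loaded the van, not the juice; the juice belongs to the slicing event.
(b) Entailed — under negation, adding a further restriction is entailed: if no such slicing event occurred, none occurred for the client either.
(c) Entailed — the narrative places the holding before the loading.
(d) Not entailed — 'carelessly' adds a manner not in (and inconsistent with) the original.
(e) Not entailed — the passage has Kai loading the van, not Teo.
(f) Not entailed — the narrative places the holding before the loading, not after.

(b), (c)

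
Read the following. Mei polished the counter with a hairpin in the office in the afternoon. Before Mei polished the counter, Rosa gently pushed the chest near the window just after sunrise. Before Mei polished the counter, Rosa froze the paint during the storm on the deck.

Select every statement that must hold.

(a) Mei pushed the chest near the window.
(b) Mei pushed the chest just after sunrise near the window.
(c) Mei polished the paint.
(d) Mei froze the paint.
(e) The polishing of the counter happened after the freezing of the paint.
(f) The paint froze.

(a) Not entailed — the passage has Rosa pushing the chest, not Mei.
(b) Not entailed — the passage has Rosa pushing the chest, not Mei.
(c) Not entailed — Mei polished the counter, not the paint; the paint belongs to the freezing event.
(d) Not entailed — the passage has Rosa freezing the paint, not Mei.
(e) Entailed — the narrative places the freezing before the polishing.
(f) Entailed — 'Rosa froze the paint' is causative; it entails the inchoative 'the paint froze'.

(e), (f)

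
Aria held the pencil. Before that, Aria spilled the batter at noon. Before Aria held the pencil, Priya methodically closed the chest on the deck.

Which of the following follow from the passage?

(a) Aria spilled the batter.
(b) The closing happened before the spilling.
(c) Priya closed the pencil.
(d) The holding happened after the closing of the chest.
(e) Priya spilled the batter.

(a), (d)

(a) Entailed — every conjunct here is already in the original spilling event.
(b) Not entailed — the narrative doesn't order the closing relative to the spilling.
(c) Not entailed — Priya closed the chest, not the pencil; the pencil belongs to the holding event.
(d) Entailed — the narrative places the closing before the holding.
(e) Not entailed — the passage has Aria spilling the batter, not Priya.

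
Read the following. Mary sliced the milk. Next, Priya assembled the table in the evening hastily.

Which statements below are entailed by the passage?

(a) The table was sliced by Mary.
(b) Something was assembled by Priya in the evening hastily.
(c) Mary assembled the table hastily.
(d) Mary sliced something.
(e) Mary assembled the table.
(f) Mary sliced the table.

(b), (d)

(a) Not entailed — Mary sliced the milk, not the table; the table belongs to the assembling event.
(b) Entailed — every conjunct here is already in the original assembling event.
(c) Not entailed — the passage has Priya assembling the table, not Mary.
(d) Entailed — the original entails any weakening of itself; this just generalizes the patient.
(e) Not entailed — the passage has Priya assembling the table, not Mary.
(f) Not entailed — Mary sliced the milk, not the table; the table belongs to the assembling event.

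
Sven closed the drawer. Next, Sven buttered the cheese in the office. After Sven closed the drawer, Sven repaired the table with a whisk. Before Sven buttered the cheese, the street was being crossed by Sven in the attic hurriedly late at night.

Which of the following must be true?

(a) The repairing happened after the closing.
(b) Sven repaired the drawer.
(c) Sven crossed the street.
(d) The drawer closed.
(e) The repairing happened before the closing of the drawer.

(a) Entailed — the narrative places the closing before the repairing.
(b) Not entailed — Sven repaired the table, not the drawer; the drawer belongs to the closing event.
(c) Not entailed — 'was crossing' is progressive on an accomplishment; it does not entail the completed 'crossed'.
(d) Entailed — 'Sven closed the drawer' is causative; it entails the inchoative 'the drawer closed'.
(e) Not entailed — the narrative places the closing before the repairing, not after.

(a), (d)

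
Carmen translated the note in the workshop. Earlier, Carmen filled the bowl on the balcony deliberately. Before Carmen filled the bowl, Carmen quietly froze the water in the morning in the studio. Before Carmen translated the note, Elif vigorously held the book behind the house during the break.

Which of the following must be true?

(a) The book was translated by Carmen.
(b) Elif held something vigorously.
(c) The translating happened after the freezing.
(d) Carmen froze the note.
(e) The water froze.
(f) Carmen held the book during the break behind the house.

(a) Not entailed — Carmen translated the note, not the book; the book belongs to the holding event.
(b) Entailed — the original entails any weakening of itself; this just drops 'during the break', 'behind the house' and generalizes the patient.
(c) Entailed — the narrative places the freezing before the translating.
(d) Not entailed — Carmen froze the water, not the note; the note belongs to the translating event.
(e) Entailed — 'Carmen froze the water' is causative; it entails the inchoative 'the water froze'.
(f) Not entailed — the passage has Elif holding the book, not Carmen.

(b), (c), (e)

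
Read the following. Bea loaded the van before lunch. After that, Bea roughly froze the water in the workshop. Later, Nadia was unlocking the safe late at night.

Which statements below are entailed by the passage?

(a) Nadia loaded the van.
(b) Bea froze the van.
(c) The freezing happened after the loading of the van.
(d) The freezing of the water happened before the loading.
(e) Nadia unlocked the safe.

(a) Not entailed — the passage has Bea loading the van, not Nadia.
(b) Not entailed — Bea froze the water, not the van; the van belongs to the loading event.
(c) Entailed — the narrative places the loading before the freezing.
(d) Not entailed — the narrative places the loading before the freezing, not after.
(e) Not entailed — 'was unlocking' is progressive on an accomplishment; it does not entail the completed 'unlocked'.

(c)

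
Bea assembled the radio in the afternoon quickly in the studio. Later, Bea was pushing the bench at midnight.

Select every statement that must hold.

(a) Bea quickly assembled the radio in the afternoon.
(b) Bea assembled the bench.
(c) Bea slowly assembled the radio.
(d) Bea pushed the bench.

(a) Entailed — every conjunct here is already in the original assembling event.
(b) Not entailed — Bea assembled the radio, not the bench; the bench belongs to the pushing event.
(c) Not entailed — 'slowly' adds a manner not in (and inconsistent with) the original.
(d) Entailed — 'push' is an activity; 'was pushing' entails that some pushing happened, so 'pushed' holds.

(a), (d)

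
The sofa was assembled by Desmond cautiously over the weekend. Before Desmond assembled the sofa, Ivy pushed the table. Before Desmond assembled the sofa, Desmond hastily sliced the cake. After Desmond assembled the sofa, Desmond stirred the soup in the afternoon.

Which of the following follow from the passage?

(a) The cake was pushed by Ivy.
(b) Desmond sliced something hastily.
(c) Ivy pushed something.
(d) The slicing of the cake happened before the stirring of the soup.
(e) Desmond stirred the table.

(a) Not entailed — Ivy pushed the table, not the cake; the cake belongs to the slicing event.
(b) Entailed — every conjunct here is already in the original slicing event.
(c) Entailed — this follows by dropping conjuncts from the pushing event's description.
(d) Entailed — the narrative places the slicing before the stirring.
(e) Not entailed — Desmond stirred the soup, not the table; the table belongs to the pushing event.

(b), (c), (d)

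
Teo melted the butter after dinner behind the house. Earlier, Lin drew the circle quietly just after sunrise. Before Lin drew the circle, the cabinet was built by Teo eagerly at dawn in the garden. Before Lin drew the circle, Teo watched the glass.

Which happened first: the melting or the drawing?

The connectives place the drawing before the melting.

the drawing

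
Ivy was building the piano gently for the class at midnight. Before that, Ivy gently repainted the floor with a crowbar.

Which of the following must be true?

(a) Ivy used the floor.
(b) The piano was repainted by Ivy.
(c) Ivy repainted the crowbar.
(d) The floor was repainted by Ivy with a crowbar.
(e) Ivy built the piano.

(d)

(a) Not entailed — the floor is the patient, not an instrument — Ivy used a crowbar.
(b) Not entailed — Ivy repainted the floor, not the piano; the piano belongs to the building event.
(c) Not entailed — the crowbar is the instrument, not what was repainted.
(d) Entailed — this follows by dropping conjuncts from the repainting event's description.
(e) Not entailed — 'was building' is progressive on an accomplishment; it does not entail the completed 'built'.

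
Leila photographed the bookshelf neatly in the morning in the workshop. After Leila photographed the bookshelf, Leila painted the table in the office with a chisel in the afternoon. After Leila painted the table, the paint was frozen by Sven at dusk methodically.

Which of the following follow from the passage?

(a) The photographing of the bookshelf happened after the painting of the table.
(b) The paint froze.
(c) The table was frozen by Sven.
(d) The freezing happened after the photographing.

(a) Not entailed — the narrative places the photographing before the painting, not after.
(b) Entailed — 'Sven froze the paint' is causative; it entails the inchoative 'the paint froze'.
(c) Not entailed — Sven froze the paint, not the table; the table belongs to the painting event.
(d) Entailed — the narrative places the photographing before the freezing.

(b), (d)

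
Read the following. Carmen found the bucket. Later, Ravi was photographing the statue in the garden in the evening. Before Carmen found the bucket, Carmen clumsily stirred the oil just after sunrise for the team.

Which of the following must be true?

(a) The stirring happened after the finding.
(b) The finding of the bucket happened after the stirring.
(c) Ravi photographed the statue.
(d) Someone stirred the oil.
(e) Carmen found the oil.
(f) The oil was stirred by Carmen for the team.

(b), (d), (f)

(a) Not entailed — the narrative places the stirring before the finding, not after.
(b) Entailed — the narrative places the stirring before the finding.
(c) Not entailed — 'was photographing' is progressive on an accomplishment; it does not entail the completed 'photographed'.
(d) Entailed — dropping 'just after sunrise', 'clumsily', 'for the team' and generalizing the agent leaves a sub-description the original still satisfies.
(e) Not entailed — Carmen found the bucket, not the oil; the oil belongs to the stirring event.
(f) Entailed — dropping 'just after sunrise', 'clumsily' leaves a sub-description the original still satisfies.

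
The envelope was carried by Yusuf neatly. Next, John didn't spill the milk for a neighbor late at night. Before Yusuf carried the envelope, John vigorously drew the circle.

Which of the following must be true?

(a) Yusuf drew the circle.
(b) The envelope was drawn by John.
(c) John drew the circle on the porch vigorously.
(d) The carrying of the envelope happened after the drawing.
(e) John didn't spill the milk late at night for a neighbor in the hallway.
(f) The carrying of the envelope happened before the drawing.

(a) Not entailed — the passage has John drawing the circle, not Yusuf.
(b) Not entailed — John drew the circle, not the envelope; the envelope belongs to the carrying event.
(c) Not entailed — 'on the porch' adds information not in the original event.
(d) Entailed — the narrative places the drawing before the carrying.
(e) Entailed — under negation, adding a further restriction is entailed: if no such spilling event occurred, none occurred in the hallway either.
(f) Not entailed — the narrative places the drawing before the carrying, not after.

(d), (e)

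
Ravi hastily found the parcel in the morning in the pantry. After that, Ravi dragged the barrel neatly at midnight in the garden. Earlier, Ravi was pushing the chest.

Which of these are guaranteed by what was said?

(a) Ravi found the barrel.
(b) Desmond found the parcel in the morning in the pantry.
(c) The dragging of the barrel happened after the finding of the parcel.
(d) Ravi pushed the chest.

(a) Not entailed — Ravi found the parcel, not the barrel; the barrel belongs to the dragging event.
(b) Not entailed — the passage has Ravi finding the parcel, not Desmond.
(c) Entailed — the narrative places the finding before the dragging.
(d) Entailed — 'push' is an activity; 'was pushing' entails that some pushing happened, so 'pushed' holds.

(c), (d)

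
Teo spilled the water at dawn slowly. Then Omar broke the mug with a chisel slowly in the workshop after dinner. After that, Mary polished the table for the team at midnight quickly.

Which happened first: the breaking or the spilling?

the spilling

The connectives place the spilling before the breaking.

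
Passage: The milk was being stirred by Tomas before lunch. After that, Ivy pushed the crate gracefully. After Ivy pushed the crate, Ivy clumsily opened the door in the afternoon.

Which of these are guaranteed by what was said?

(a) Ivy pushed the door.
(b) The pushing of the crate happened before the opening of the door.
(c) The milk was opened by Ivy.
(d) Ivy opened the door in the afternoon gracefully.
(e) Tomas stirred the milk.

(b), (e)

(a) Not entailed — Ivy pushed the crate, not the door; the door belongs to the opening event.
(b) Entailed — the narrative places the pushing before the opening.
(c) Not entailed — Ivy opened the door, not the milk; the milk belongs to the stirring event.
(d) Not entailed — 'gracefully' adds a manner not in (and inconsistent with) the original.
(e) Entailed — 'stir' is an activity; 'was stirring' entails that some stirring happened, so 'stirred' holds.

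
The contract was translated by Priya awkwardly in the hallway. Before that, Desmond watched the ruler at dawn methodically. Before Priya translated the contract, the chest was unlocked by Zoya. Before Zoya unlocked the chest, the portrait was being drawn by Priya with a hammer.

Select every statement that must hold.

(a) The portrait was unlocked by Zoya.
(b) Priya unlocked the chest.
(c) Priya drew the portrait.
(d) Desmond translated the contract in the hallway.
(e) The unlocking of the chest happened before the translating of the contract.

(a) Not entailed — Zoya unlocked the chest, not the portrait; the portrait belongs to the drawing event.
(b) Not entailed — the passage has Zoya unlocking the chest, not Priya.
(c) Not entailed — 'was drawing' is progressive on an accomplishment; it does not entail the completed 'drew'.
(d) Not entailed — the passage has Priya translating the contract, not Desmond.
(e) Entailed — the narrative places the unlocking before the translating.

(e)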